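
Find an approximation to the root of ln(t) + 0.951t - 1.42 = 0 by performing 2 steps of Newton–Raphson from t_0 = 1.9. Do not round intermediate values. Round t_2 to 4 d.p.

f'(t) = 1/t + 0.951
t_0 = 1.900000: f = 1.028754, f' = 1.477316 → t_1 = 1.900000 - (1.028754)/(1.477316) = 1.203633
t_1 = 1.203633: f = -0.090000, f' = 1.781818 → t_2 = 1.203633 - (-0.090000)/(1.781818) = 1.254144

1.2541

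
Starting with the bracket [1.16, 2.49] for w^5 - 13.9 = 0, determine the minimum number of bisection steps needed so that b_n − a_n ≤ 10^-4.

Initial width b − a = 2.49 − 1.16 = 1.330000.
After n steps the width is (b−a)/2^n; need (b−a)/2^n ≤ 10^-4.
So n ≥ log₂(1.330000/10^-4) = log₂(13300.0000) ≈ 13.6991.
Hence n = 14.

14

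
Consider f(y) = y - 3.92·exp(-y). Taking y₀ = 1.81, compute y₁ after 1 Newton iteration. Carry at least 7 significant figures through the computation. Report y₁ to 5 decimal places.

1.09818

Newton update: y ← y − f(y)/f'(y).
f'(y) = 1 + 3.92·exp(-y)
y_0 = 1.810000: f = 1.168476, f' = 1.641524 → y_1 = 1.810000 - (1.168476)/(1.641524) = 1.098176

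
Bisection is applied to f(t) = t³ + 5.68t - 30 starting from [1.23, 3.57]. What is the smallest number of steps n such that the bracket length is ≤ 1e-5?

Initial width b − a = 3.57 − 1.23 = 2.340000.
After n steps the width is (b−a)/2^n; need (b−a)/2^n ≤ 1e-5.
So n ≥ log₂(2.340000/1e-5) = log₂(234000.0000) ≈ 17.8361.
Hence n = 18.

18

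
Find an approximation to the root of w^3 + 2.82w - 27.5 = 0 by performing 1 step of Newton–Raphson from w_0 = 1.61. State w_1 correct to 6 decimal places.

3.382932

f'(w) = 3w^2 + 2.82
w_0 = 1.610000: f = -18.786519, f' = 10.596300 → w_1 = 1.610000 - (-18.786519)/(10.596300) = 3.382932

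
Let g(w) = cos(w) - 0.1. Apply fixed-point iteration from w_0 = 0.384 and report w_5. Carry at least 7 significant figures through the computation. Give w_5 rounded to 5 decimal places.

w_1 = g(0.384000) = 0.827174
w_2 = g(0.827174) = 0.576959
w_3 = g(0.576959) = 0.738125
w_4 = g(0.738125) = 0.639731
w_5 = g(0.639731) = 0.702256

0.70226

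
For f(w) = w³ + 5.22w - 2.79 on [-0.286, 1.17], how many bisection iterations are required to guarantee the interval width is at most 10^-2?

8

Initial width b − a = 1.17 − -0.286 = 1.456000.
After n steps the width is (b−a)/2^n; need (b−a)/2^n ≤ 10^-2.
So n ≥ log₂(1.456000/10^-2) = log₂(145.6000) ≈ 7.1859.
Hence n = 8.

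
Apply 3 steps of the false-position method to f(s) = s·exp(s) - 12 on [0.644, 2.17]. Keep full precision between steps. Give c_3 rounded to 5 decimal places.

f(0.644000) = -10.773771, f(2.170000) = 7.005476
step 1: c = 1.568717, f(c) = -4.469396 < 0 → new bracket [1.568717, 2.170000]
step 2: c = 1.802913, f(c) = -1.061189 < 0 → new bracket [1.802913, 2.170000]
step 3: c = 1.851204, f(c) = -0.212486 < 0 → new bracket [1.851204, 2.170000]

1.85120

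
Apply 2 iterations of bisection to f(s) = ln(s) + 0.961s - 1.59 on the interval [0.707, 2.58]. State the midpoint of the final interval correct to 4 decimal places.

1.4094

f(0.707000) = -1.257298, f(2.580000) = 1.837169 (opposite signs)
step 1: m = 1.643500, f(m) = 0.486232 > 0 → root in [0.707000, 1.643500]
step 2: m = 1.175250, f(m) = -0.299104 < 0 → root in [1.175250, 1.643500]
Midpoint of [1.175250, 1.643500] = 1.409375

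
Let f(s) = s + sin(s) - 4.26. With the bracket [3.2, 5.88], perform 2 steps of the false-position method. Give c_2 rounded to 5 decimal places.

False-position update: c = (a·f(b) − b·f(a))/(f(b) − f(a)); replace the endpoint whose sign matches f(c).
f(3.200000) = -1.118374, f(5.880000) = 1.227650
step 1: c = 4.477584, f(c) = -0.754976 < 0 → new bracket [4.477584, 5.880000]
step 2: c = 5.011618, f(c) = -0.203946 < 0 → new bracket [5.011618, 5.880000]

5.01162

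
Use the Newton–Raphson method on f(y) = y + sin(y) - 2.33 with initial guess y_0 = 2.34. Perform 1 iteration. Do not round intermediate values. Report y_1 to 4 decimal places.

Newton update: y ← y − f(y)/f'(y).
f'(y) = 1 + cos(y)
y_0 = 2.340000: f = 0.728465, f' = 0.304437 → y_1 = 2.340000 - (0.728465)/(0.304437) = -0.052829

-0.0528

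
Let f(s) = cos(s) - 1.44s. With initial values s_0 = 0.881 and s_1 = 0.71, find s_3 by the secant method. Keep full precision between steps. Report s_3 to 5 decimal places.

f(s_0) = -0.632260, f(s_1) = -0.264038
s_2 = 0.710000 - (-0.264038)·(0.710000 - 0.881000)/(-0.264038 - (-0.632260)) = 0.587382; f(s_2) = -0.013436
s_3 = 0.587382 - (-0.013436)·(0.587382 - 0.710000)/(-0.013436 - (-0.264038)) = 0.580808; f(s_3) = -0.000344

0.58081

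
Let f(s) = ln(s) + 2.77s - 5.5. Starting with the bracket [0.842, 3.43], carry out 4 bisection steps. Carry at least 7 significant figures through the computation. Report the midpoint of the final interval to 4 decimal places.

1.7316

f(0.842000) = -3.339635, f(3.430000) = 5.233660 (opposite signs)
step 1: m = 2.136000, f(m) = 1.175655 > 0 → root in [0.842000, 2.136000]
step 2: m = 1.489000, f(m) = -0.977365 < 0 → root in [1.489000, 2.136000]
step 3: m = 1.812500, f(m) = 0.115332 > 0 → root in [1.489000, 1.812500]
step 4: m = 1.650750, f(m) = -0.426193 < 0 → root in [1.650750, 1.812500]
Midpoint of [1.650750, 1.812500] = 1.731625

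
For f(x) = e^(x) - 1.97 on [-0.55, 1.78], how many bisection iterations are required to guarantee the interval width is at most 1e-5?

18

Initial width b − a = 1.78 − -0.55 = 2.330000.
After n steps the width is (b−a)/2^n; need (b−a)/2^n ≤ 1e-5.
So n ≥ log₂(2.330000/1e-5) = log₂(233000.0000) ≈ 17.8300.
Hence n = 18.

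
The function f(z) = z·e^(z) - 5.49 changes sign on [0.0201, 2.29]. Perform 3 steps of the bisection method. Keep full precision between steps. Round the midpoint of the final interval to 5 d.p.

1.29692

f(0.020100) = -5.469492, f(2.290000) = 17.123607 (opposite signs)
step 1: m = 1.155050, f(m) = -1.823661 < 0 → root in [1.155050, 2.290000]
step 2: m = 1.722525, f(m) = 4.153810 > 0 → root in [1.155050, 1.722525]
step 3: m = 1.438788, f(m) = 0.575326 > 0 → root in [1.155050, 1.438788]
Midpoint of [1.155050, 1.438788] = 1.296919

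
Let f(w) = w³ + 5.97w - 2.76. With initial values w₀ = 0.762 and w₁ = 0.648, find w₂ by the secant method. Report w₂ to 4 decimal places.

0.4630

f(w_0) = 2.231591, f(w_1) = 1.380658
w_2 = 0.648000 - (1.380658)·(0.648000 - 0.762000)/(1.380658 - (2.231591)) = 0.463032; f(w_2) = 0.103577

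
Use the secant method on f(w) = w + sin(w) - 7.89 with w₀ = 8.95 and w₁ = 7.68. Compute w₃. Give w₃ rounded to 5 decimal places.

Secant update: w_(k+1) = w_k − f(w_k)·(w_k − w_(k-1))/(f(w_k) − f(w_(k-1))).
f(w_0) = 1.517141, f(w_1) = 0.774903
w_2 = 7.680000 - (0.774903)·(7.680000 - 8.950000)/(0.774903 - (1.517141)) = 6.354108; f(w_2) = -1.465030
w_3 = 6.354108 - (-1.465030)·(6.354108 - 7.680000)/(-1.465030 - (0.774903)) = 7.221308; f(w_3) = 0.137758

7.22131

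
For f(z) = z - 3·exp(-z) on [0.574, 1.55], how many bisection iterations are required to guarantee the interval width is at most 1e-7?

24

Initial width b − a = 1.55 − 0.574 = 0.976000.
After n steps the width is (b−a)/2^n; need (b−a)/2^n ≤ 1e-7.
So n ≥ log₂(0.976000/1e-7) = log₂(9760000.0000) ≈ 23.2184.
Hence n = 24.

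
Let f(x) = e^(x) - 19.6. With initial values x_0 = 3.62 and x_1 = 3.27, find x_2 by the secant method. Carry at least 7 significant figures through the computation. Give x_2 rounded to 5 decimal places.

f(x_0) = 17.737568, f(x_1) = 6.711339
x_2 = 3.270000 - (6.711339)·(3.270000 - 3.620000)/(6.711339 - (17.737568)) = 3.056965; f(x_2) = 1.662934

3.05697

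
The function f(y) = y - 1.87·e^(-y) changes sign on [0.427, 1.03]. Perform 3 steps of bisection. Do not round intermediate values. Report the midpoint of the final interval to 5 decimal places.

0.84156

f(0.427000) = -0.793107, f(1.030000) = 0.362397 (opposite signs)
step 1: m = 0.728500, f(m) = -0.174023 < 0 → root in [0.728500, 1.030000]
step 2: m = 0.879250, f(m) = 0.103024 > 0 → root in [0.728500, 0.879250]
step 3: m = 0.803875, f(m) = -0.033121 < 0 → root in [0.803875, 0.879250]
Midpoint of [0.803875, 0.879250] = 0.841563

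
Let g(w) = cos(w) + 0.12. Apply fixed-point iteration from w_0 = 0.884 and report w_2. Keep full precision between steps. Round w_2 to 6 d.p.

0.848913

w_1 = g(0.884000) = 0.754063
w_2 = g(0.754063) = 0.848913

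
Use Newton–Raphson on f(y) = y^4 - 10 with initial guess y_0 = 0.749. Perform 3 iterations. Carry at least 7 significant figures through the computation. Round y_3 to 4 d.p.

f'(y) = 4y^3
y_0 = 0.749000: f = -9.685278, f' = 1.680759 → y_1 = 0.749000 - (-9.685278)/(1.680759) = 6.511443
y_1 = 6.511443: f = 1787.665847, f' = 1104.311810 → y_2 = 6.511443 - (1787.665847)/(1104.311810) = 4.892638
y_2 = 4.892638: f = 563.023208, f' = 468.477945 → y_3 = 4.892638 - (563.023208)/(468.477945) = 3.690824

3.6908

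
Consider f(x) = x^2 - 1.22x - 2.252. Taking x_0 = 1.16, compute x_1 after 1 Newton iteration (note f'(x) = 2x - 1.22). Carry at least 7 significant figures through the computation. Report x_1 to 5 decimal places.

Newton update: x ← x − f(x)/f'(x).
x_0 = 1.160000: f = -2.321600, f' = 1.100000 → x_1 = 1.160000 - (-2.321600)/(1.100000) = 3.270545

3.27055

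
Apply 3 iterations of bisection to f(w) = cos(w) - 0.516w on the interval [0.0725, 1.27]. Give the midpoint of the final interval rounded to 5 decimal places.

f(0.072500) = 0.959963, f(1.270000) = -0.359039 (opposite signs)
step 1: m = 0.671250, f(m) = 0.436680 > 0 → root in [0.671250, 1.270000]
step 2: m = 0.970625, f(m) = 0.063941 > 0 → root in [0.970625, 1.270000]
step 3: m = 1.120313, f(m) = -0.142680 < 0 → root in [0.970625, 1.120313]
Midpoint of [0.970625, 1.120313] = 1.045469

1.04547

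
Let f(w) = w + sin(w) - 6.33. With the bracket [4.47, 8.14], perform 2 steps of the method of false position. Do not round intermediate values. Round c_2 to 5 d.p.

False-position update: c = (a·f(b) − b·f(a))/(f(b) − f(a)); replace the endpoint whose sign matches f(c).
f(4.470000) = -2.830767, f(8.140000) = 2.769375
step 1: c = 6.325116, f(c) = 0.037035 > 0 → new bracket [4.470000, 6.325116]
step 2: c = 6.301159, f(c) = -0.010868 < 0 → new bracket [6.301159, 6.325116]

6.30116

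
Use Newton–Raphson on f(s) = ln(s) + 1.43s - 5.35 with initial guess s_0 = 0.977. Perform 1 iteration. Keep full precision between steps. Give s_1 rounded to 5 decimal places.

f'(s) = 1/s + 1.43
s_0 = 0.977000: f = -3.976159, f' = 2.453541 → s_1 = 0.977000 - (-3.976159)/(2.453541) = 2.597579

2.59758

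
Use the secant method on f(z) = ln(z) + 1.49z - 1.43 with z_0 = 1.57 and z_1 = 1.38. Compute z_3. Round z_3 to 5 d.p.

0.97843

f(z_0) = 1.360376, f(z_1) = 0.948283
z_2 = 1.380000 - (0.948283)·(1.380000 - 1.570000)/(0.948283 - (1.360376)) = 0.942783; f(z_2) = -0.084174
z_3 = 0.942783 - (-0.084174)·(0.942783 - 1.380000)/(-0.084174 - (0.948283)) = 0.978428; f(z_3) = 0.006049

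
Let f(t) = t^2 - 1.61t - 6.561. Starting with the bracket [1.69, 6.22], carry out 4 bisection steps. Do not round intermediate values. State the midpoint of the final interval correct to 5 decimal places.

3.53031

f(1.690000) = -6.425800, f(6.220000) = 22.113200 (opposite signs)
step 1: m = 3.955000, f(m) = 2.713475 > 0 → root in [1.690000, 3.955000]
step 2: m = 2.822500, f(m) = -3.138719 < 0 → root in [2.822500, 3.955000]
step 3: m = 3.388750, f(m) = -0.533261 < 0 → root in [3.388750, 3.955000]
step 4: m = 3.671875, f(m) = 1.009947 > 0 → root in [3.388750, 3.671875]
Midpoint of [3.388750, 3.671875] = 3.530312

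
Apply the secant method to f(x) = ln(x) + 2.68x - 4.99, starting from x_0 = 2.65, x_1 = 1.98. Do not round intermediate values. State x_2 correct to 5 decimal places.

1.65914

f(x_0) = 3.086560, f(x_1) = 0.999497
x_2 = 1.980000 - (0.999497)·(1.980000 - 2.650000)/(0.999497 - (3.086560)) = 1.659136; f(x_2) = -0.037218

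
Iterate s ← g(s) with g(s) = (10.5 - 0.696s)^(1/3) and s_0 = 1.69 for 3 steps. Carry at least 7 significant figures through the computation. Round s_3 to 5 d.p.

2.08396

s_1 = g(1.690000) = 2.104733
s_2 = g(2.104733) = 2.082785
s_3 = g(2.082785) = 2.083958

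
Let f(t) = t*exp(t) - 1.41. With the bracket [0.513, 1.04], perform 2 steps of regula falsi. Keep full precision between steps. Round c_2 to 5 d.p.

f(0.513000) = -0.553139, f(1.040000) = 1.532386
step 1: c = 0.652775, f(c) = -0.156108 < 0 → new bracket [0.652775, 1.040000]
step 2: c = 0.688576, f(c) = -0.039130 < 0 → new bracket [0.688576, 1.040000]

0.68858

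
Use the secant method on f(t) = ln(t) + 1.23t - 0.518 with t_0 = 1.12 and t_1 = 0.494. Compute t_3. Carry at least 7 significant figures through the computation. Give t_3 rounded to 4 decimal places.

Secant update: t_(k+1) = t_k − f(t_k)·(t_k − t_(k-1))/(f(t_k) − f(t_(k-1))).
f(t_0) = 0.972929, f(t_1) = -0.615600
t_2 = 0.494000 - (-0.615600)·(0.494000 - 1.120000)/(-0.615600 - (0.972929)) = 0.736593; f(t_2) = 0.082289
t_3 = 0.736593 - (0.082289)·(0.736593 - 0.494000)/(0.082289 - (-0.615600)) = 0.707988; f(t_3) = 0.007498

0.7080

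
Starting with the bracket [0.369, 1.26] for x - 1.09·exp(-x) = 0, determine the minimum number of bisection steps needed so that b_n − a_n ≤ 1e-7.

24

Initial width b − a = 1.26 − 0.369 = 0.891000.
After n steps the width is (b−a)/2^n; need (b−a)/2^n ≤ 1e-7.
So n ≥ log₂(0.891000/1e-7) = log₂(8910000.0000) ≈ 23.0870.
Hence n = 24.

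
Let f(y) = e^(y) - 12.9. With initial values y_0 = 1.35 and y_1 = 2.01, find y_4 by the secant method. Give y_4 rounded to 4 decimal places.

2.5315

f(y_0) = -9.042574, f(y_1) = -5.436683
y_2 = 2.010000 - (-5.436683)·(2.010000 - 1.350000)/(-5.436683 - (-9.042574)) = 3.005097; f(y_2) = 7.288165
y_3 = 3.005097 - (7.288165)·(3.005097 - 2.010000)/(7.288165 - (-5.436683)) = 2.435154; f(y_3) = -1.482419
y_4 = 2.435154 - (-1.482419)·(2.435154 - 3.005097)/(-1.482419 - (7.288165)) = 2.531487; f(y_4) = -0.327814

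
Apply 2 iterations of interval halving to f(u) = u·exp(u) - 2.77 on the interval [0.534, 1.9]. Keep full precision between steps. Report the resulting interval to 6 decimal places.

f(0.534000) = -1.859134, f(1.900000) = 9.933199 (opposite signs)
step 1: m = 1.217000, f(m) = 1.339859 > 0 → root in [0.534000, 1.217000]
step 2: m = 0.875500, f(m) = -0.668734 < 0 → root in [0.875500, 1.217000]

[0.875500, 1.217000]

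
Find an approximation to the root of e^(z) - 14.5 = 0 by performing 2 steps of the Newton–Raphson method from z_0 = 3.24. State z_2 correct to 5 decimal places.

Newton update: z ← z − f(z)/f'(z).
f'(z) = e^(z)
z_0 = 3.240000: f = 11.033722, f' = 25.533722 → z_1 = 3.240000 - (11.033722)/(25.533722) = 2.807876
z_1 = 2.807876: f = 2.074684, f' = 16.574684 → z_2 = 2.807876 - (2.074684)/(16.574684) = 2.682705

2.68270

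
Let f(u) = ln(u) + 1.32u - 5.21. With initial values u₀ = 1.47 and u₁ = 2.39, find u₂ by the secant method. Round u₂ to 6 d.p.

3.030540

f(u_0) = -2.884338, f(u_1) = -1.183907
u_2 = 2.390000 - (-1.183907)·(2.390000 - 1.470000)/(-1.183907 - (-2.884338)) = 3.030540; f(u_2) = -0.100946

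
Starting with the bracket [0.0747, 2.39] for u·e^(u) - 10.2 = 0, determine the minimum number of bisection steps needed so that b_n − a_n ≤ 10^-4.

Initial width b − a = 2.39 − 0.0747 = 2.315300.
After n steps the width is (b−a)/2^n; need (b−a)/2^n ≤ 10^-4.
So n ≥ log₂(2.315300/10^-4) = log₂(23153.0000) ≈ 14.4989.
Hence n = 15.

15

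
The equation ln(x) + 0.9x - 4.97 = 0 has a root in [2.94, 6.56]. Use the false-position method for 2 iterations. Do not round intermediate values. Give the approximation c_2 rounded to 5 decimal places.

False-position update: c = (a·f(b) − b·f(a))/(f(b) − f(a)); replace the endpoint whose sign matches f(c).
f(2.940000) = -1.245590, f(6.560000) = 2.814991
step 1: c = 4.050441, f(c) = 0.074223 > 0 → new bracket [2.940000, 4.050441]
step 2: c = 3.987993, f(c) = 0.002482 > 0 → new bracket [2.940000, 3.987993]

3.98799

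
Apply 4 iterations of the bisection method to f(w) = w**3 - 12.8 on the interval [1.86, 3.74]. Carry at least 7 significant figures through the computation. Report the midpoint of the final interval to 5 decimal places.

2.38875

f(1.860000) = -6.365144, f(3.740000) = 39.513624 (opposite signs)
step 1: m = 2.800000, f(m) = 9.152000 > 0 → root in [1.860000, 2.800000]
step 2: m = 2.330000, f(m) = -0.150663 < 0 → root in [2.330000, 2.800000]
step 3: m = 2.565000, f(m) = 4.075712 > 0 → root in [2.330000, 2.565000]
step 4: m = 2.447500, f(m) = 1.861152 > 0 → root in [2.330000, 2.447500]
Midpoint of [2.330000, 2.447500] = 2.388750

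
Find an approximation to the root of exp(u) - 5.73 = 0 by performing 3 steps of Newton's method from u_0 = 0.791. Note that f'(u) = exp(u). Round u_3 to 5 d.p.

1.75920

u_0 = 0.791000: f = -3.524399, f' = 2.205601 → u_1 = 0.791000 - (-3.524399)/(2.205601) = 2.388931
u_1 = 2.388931: f = 5.171839, f' = 10.901839 → u_2 = 2.388931 - (5.171839)/(10.901839) = 1.914531
u_2 = 1.914531: f = 1.053756, f' = 6.783756 → u_3 = 1.914531 - (1.053756)/(6.783756) = 1.759196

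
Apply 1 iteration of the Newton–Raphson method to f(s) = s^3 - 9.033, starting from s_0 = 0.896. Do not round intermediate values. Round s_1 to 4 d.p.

4.3479

Newton update: s ← s − f(s)/f'(s).
f'(s) = 3s^2
s_0 = 0.896000: f = -8.313677, f' = 2.408448 → s_1 = 0.896000 - (-8.313677)/(2.408448) = 4.347881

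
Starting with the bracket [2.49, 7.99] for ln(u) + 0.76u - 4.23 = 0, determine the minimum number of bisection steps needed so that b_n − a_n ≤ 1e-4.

Initial width b − a = 7.99 − 2.49 = 5.500000.
After n steps the width is (b−a)/2^n; need (b−a)/2^n ≤ 1e-4.
So n ≥ log₂(5.500000/1e-4) = log₂(55000.0000) ≈ 15.7471.
Hence n = 16.

16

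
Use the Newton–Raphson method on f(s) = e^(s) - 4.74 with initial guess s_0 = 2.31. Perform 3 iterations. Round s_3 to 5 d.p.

1.55631

Newton update: s ← s − f(s)/f'(s).
f'(s) = e^(s)
s_0 = 2.310000: f = 5.334425, f' = 10.074425 → s_1 = 2.310000 - (5.334425)/(10.074425) = 1.780498
s_1 = 1.780498: f = 1.192812, f' = 5.932812 → s_2 = 1.780498 - (1.192812)/(5.932812) = 1.579445
s_2 = 1.579445: f = 0.112262, f' = 4.852262 → s_3 = 1.579445 - (0.112262)/(4.852262) = 1.556309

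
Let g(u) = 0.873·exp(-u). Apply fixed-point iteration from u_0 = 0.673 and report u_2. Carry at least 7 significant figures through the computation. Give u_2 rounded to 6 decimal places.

0.559225

u_1 = g(0.673000) = 0.445383
u_2 = g(0.445383) = 0.559225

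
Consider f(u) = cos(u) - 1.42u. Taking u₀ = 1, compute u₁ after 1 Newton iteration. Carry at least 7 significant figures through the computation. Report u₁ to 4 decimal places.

0.6110

Newton update: u ← u − f(u)/f'(u).
f'(u) = -sin(u) - 1.42
u_0 = 1.000000: f = -0.879698, f' = -2.261471 → u_1 = 1.000000 - (-0.879698)/(-2.261471) = 0.611006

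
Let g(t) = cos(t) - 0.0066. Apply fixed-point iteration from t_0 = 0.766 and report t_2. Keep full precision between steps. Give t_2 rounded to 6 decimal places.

0.749090

t_1 = g(0.766000) = 0.714089
t_2 = g(0.714089) = 0.749090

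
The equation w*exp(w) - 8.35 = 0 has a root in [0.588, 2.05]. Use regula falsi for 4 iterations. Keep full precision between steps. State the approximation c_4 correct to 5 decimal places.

f(0.588000) = -7.291374, f(2.050000) = 7.574197
step 1: c = 1.305092, f(c) = -3.536780 < 0 → new bracket [1.305092, 2.050000]
step 2: c = 1.542207, f(c) = -1.140342 < 0 → new bracket [1.542207, 2.050000]
step 3: c = 1.608654, f(c) = -0.313029 < 0 → new bracket [1.608654, 2.050000]
step 4: c = 1.626170, f(c) = -0.081953 < 0 → new bracket [1.626170, 2.050000]

1.62617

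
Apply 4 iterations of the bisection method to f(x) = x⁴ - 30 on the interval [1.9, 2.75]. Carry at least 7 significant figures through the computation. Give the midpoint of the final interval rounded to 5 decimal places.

f(1.900000) = -16.967900, f(2.750000) = 27.191406 (opposite signs)
step 1: m = 2.325000, f(m) = -0.779218 < 0 → root in [2.325000, 2.750000]
step 2: m = 2.537500, f(m) = 11.459514 > 0 → root in [2.325000, 2.537500]
step 3: m = 2.431250, f(m) = 4.939644 > 0 → root in [2.325000, 2.431250]
step 4: m = 2.378125, f(m) = 1.984437 > 0 → root in [2.325000, 2.378125]
Midpoint of [2.325000, 2.378125] = 2.351562

2.35156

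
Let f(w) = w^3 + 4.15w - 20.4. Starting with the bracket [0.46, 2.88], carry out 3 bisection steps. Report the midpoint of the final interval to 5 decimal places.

f(0.460000) = -18.393664, f(2.880000) = 15.439872 (opposite signs)
step 1: m = 1.670000, f(m) = -8.812037 < 0 → root in [1.670000, 2.880000]
step 2: m = 2.275000, f(m) = 0.815797 > 0 → root in [1.670000, 2.275000]
step 3: m = 1.972500, f(m) = -4.539608 < 0 → root in [1.972500, 2.275000]
Midpoint of [1.972500, 2.275000] = 2.123750

2.12375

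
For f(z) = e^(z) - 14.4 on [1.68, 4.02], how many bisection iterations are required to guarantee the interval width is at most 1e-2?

8

Initial width b − a = 4.02 − 1.68 = 2.340000.
After n steps the width is (b−a)/2^n; need (b−a)/2^n ≤ 1e-2.
So n ≥ log₂(2.340000/1e-2) = log₂(234.0000) ≈ 7.8704.
Hence n = 8.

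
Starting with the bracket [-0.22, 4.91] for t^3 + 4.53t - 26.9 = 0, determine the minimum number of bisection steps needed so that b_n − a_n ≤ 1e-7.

Initial width b − a = 4.91 − -0.22 = 5.130000.
After n steps the width is (b−a)/2^n; need (b−a)/2^n ≤ 1e-7.
So n ≥ log₂(5.130000/1e-7) = log₂(51300000.0000) ≈ 25.6125.
Hence n = 26.

26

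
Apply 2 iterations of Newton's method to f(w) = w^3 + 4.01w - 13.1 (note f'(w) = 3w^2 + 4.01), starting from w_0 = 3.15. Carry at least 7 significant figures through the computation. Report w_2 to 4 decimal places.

1.8660

w_0 = 3.150000: f = 30.787375, f' = 33.777500 → w_1 = 3.150000 - (30.787375)/(33.777500) = 2.238524
w_1 = 2.238524: f = 7.093705, f' = 19.042971 → w_2 = 2.238524 - (7.093705)/(19.042971) = 1.866014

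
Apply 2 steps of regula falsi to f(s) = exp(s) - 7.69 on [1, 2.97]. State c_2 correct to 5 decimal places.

1.85093

f(1.000000) = -4.971718, f(2.970000) = 11.801920
step 1: c = 1.583909, f(c) = -2.816027 < 0 → new bracket [1.583909, 2.970000]
step 2: c = 1.850928, f(c) = -1.324274 < 0 → new bracket [1.850928, 2.970000]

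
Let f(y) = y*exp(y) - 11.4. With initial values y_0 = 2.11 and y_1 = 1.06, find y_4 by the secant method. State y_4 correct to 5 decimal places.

f(y_0) = 6.003789, f(y_1) = -8.340447
y_2 = 1.060000 - (-8.340447)·(1.060000 - 2.110000)/(-8.340447 - (6.003789)) = 1.670522; f(y_2) = -2.521276
y_3 = 1.670522 - (-2.521276)·(1.670522 - 1.060000)/(-2.521276 - (-8.340447)) = 1.935043; f(y_3) = 1.998899
y_4 = 1.935043 - (1.998899)·(1.935043 - 1.670522)/(1.998899 - (-2.521276)) = 1.818067; f(y_4) = -0.200814

1.81807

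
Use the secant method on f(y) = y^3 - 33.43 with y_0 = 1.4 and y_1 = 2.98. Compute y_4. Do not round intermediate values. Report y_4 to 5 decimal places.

Secant update: y_(k+1) = y_k − f(y_k)·(y_k − y_(k-1))/(f(y_k) − f(y_(k-1))).
f(y_0) = -30.686000, f(y_1) = -6.966408
y_2 = 2.980000 - (-6.966408)·(2.980000 - 1.400000)/(-6.966408 - (-30.686000)) = 3.444044; f(y_2) = 7.421304
y_3 = 3.444044 - (7.421304)·(3.444044 - 2.980000)/(7.421304 - (-6.966408)) = 3.204686; f(y_3) = -0.517836
y_4 = 3.204686 - (-0.517836)·(3.204686 - 3.444044)/(-0.517836 - (7.421304)) = 3.220298; f(y_4) = -0.034474

3.22030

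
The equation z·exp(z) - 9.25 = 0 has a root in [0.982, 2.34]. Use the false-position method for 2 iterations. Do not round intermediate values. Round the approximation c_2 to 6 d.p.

1.579331

f(0.982000) = -6.628266, f(2.340000) = 15.042094
step 1: c = 1.397369, f(c) = -3.598283 < 0 → new bracket [1.397369, 2.340000]
step 2: c = 1.579331, f(c) = -1.587542 < 0 → new bracket [1.579331, 2.340000]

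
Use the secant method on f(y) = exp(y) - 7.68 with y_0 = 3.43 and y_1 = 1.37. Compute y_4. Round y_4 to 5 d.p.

Secant update: y_(k+1) = y_k − f(y_k)·(y_k − y_(k-1))/(f(y_k) − f(y_(k-1))).
f(y_0) = 23.196643, f(y_1) = -3.744649
y_2 = 1.370000 - (-3.744649)·(1.370000 - 3.430000)/(-3.744649 - (23.196643)) = 1.656325; f(y_2) = -2.439979
y_3 = 1.656325 - (-2.439979)·(1.656325 - 1.370000)/(-2.439979 - (-3.744649)) = 2.191808; f(y_3) = 1.271384
y_4 = 2.191808 - (1.271384)·(2.191808 - 1.656325)/(1.271384 - (-2.439979)) = 2.008370; f(y_4) = -0.228835

2.00837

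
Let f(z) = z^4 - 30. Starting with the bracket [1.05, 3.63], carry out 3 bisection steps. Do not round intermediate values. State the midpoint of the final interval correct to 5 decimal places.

2.50125

f(1.050000) = -28.784494, f(3.630000) = 143.630694 (opposite signs)
step 1: m = 2.340000, f(m) = -0.017805 < 0 → root in [2.340000, 3.630000]
step 2: m = 2.985000, f(m) = 49.392110 > 0 → root in [2.340000, 2.985000]
step 3: m = 2.662500, f(m) = 20.252592 > 0 → root in [2.340000, 2.662500]
Midpoint of [2.340000, 2.662500] = 2.501250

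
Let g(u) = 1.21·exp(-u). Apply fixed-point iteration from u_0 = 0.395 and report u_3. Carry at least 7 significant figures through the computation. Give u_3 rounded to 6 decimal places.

u_1 = g(0.395000) = 0.815153
u_2 = g(0.815153) = 0.535512
u_3 = g(0.535512) = 0.708297

0.708297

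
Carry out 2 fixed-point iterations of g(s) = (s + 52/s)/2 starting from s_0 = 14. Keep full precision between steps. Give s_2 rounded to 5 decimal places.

s_1 = g(14.000000) = 8.857143
s_2 = g(8.857143) = 7.364055

7.36406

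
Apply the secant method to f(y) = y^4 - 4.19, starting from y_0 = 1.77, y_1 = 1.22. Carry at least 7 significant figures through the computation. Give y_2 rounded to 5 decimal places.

1.36291

Secant update: y_(k+1) = y_k − f(y_k)·(y_k − y_(k-1))/(f(y_k) − f(y_(k-1))).
f(y_0) = 5.625062, f(y_1) = -1.974665
y_2 = 1.220000 - (-1.974665)·(1.220000 - 1.770000)/(-1.974665 - (5.625062)) = 1.362909; f(y_2) = -0.739621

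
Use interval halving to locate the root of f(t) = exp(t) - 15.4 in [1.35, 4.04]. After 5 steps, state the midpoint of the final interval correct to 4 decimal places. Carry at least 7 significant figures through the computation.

f(1.350000) = -11.542574, f(4.040000) = 41.426343 (opposite signs)
step 1: m = 2.695000, f(m) = -0.594481 < 0 → root in [2.695000, 4.040000]
step 2: m = 3.367500, f(m) = 13.605922 > 0 → root in [2.695000, 3.367500]
step 3: m = 3.031250, f(m) = 5.323120 > 0 → root in [2.695000, 3.031250]
step 4: m = 2.863125, f(m) = 2.116180 > 0 → root in [2.695000, 2.863125]
step 5: m = 2.779063, f(m) = 0.703916 > 0 → root in [2.695000, 2.779063]
Midpoint of [2.695000, 2.779063] = 2.737031

2.7370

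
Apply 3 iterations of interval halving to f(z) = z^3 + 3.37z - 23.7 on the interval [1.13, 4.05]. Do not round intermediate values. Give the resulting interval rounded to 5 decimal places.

[2.22500, 2.59000]

f(1.130000) = -18.449003, f(4.050000) = 56.378625 (opposite signs)
step 1: m = 2.590000, f(m) = 2.402279 > 0 → root in [1.130000, 2.590000]
step 2: m = 1.860000, f(m) = -10.996944 < 0 → root in [1.860000, 2.590000]
step 3: m = 2.225000, f(m) = -5.186609 < 0 → root in [2.225000, 2.590000]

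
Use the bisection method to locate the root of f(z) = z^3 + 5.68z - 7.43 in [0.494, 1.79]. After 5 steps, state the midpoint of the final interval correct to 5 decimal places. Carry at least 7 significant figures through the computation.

f(0.494000) = -4.503526, f(1.790000) = 8.472539 (opposite signs)
step 1: m = 1.142000, f(m) = 0.545915 > 0 → root in [0.494000, 1.142000]
step 2: m = 0.818000, f(m) = -2.236417 < 0 → root in [0.818000, 1.142000]
step 3: m = 0.980000, f(m) = -0.922408 < 0 → root in [0.980000, 1.142000]
step 4: m = 1.061000, f(m) = -0.209130 < 0 → root in [1.061000, 1.142000]
step 5: m = 1.101500, f(m) = 0.162972 > 0 → root in [1.061000, 1.101500]
Midpoint of [1.061000, 1.101500] = 1.081250

1.08125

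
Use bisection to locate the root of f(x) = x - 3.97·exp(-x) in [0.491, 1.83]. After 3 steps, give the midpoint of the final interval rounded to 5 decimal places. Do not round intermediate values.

1.24419

f(0.491000) = -1.938696, f(1.830000) = 1.193158 (opposite signs)
step 1: m = 1.160500, f(m) = -0.083418 < 0 → root in [1.160500, 1.830000]
step 2: m = 1.495250, f(m) = 0.605206 > 0 → root in [1.160500, 1.495250]
step 3: m = 1.327875, f(m) = 0.275667 > 0 → root in [1.160500, 1.327875]
Midpoint of [1.160500, 1.327875] = 1.244188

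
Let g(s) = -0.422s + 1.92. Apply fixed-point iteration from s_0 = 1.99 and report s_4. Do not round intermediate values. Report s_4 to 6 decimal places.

1.370501

s_1 = g(1.990000) = 1.080220
s_2 = g(1.080220) = 1.464147
s_3 = g(1.464147) = 1.302130
s_4 = g(1.302130) = 1.370501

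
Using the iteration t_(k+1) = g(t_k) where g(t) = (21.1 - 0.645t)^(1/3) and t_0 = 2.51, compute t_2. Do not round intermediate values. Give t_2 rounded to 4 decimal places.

2.6854

t_1 = g(2.510000) = 2.690734
t_2 = g(2.690734) = 2.685356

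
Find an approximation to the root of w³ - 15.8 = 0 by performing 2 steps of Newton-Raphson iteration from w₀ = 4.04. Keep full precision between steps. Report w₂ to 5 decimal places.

2.58966

f'(w) = 3w²
w_0 = 4.040000: f = 50.139264, f' = 48.964800 → w_1 = 4.040000 - (50.139264)/(48.964800) = 3.016014
w_1 = 3.016014: f = 11.634693, f' = 27.289023 → w_2 = 3.016014 - (11.634693)/(27.289023) = 2.589663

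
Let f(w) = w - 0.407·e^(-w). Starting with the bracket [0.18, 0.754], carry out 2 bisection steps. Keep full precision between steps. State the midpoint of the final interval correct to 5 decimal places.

0.25175

f(0.180000) = -0.159955, f(0.754000) = 0.562514 (opposite signs)
step 1: m = 0.467000, f(m) = 0.211860 > 0 → root in [0.180000, 0.467000]
step 2: m = 0.323500, f(m) = 0.028990 > 0 → root in [0.180000, 0.323500]
Midpoint of [0.180000, 0.323500] = 0.251750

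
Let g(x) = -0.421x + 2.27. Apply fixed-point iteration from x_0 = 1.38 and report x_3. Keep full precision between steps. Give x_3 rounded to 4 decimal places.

x_1 = g(1.380000) = 1.689020
x_2 = g(1.689020) = 1.558923
x_3 = g(1.558923) = 1.613694

1.6137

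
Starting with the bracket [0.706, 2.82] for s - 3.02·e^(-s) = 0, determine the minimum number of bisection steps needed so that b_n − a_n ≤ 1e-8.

28

Initial width b − a = 2.82 − 0.706 = 2.114000.
After n steps the width is (b−a)/2^n; need (b−a)/2^n ≤ 1e-8.
So n ≥ log₂(2.114000/1e-8) = log₂(211400000.0000) ≈ 27.6554.
Hence n = 28.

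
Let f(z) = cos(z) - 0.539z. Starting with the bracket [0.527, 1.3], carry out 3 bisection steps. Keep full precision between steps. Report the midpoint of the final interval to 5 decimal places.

0.96181

f(0.527000) = 0.580267, f(1.300000) = -0.433201 (opposite signs)
step 1: m = 0.913500, f(m) = 0.118602 > 0 → root in [0.913500, 1.300000]
step 2: m = 1.106750, f(m) = -0.148968 < 0 → root in [0.913500, 1.106750]
step 3: m = 1.010125, f(m) = -0.012703 < 0 → root in [0.913500, 1.010125]
Midpoint of [0.913500, 1.010125] = 0.961812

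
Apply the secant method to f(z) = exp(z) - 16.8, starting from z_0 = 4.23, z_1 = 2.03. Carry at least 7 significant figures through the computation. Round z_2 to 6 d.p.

f(z_0) = 51.917232, f(z_1) = -9.185914
z_2 = 2.030000 - (-9.185914)·(2.030000 - 4.230000)/(-9.185914 - (51.917232)) = 2.360736; f(z_2) = -6.201251

2.360736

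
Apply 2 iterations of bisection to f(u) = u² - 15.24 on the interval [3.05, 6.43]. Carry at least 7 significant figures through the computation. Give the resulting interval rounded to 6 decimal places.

f(3.050000) = -5.937500, f(6.430000) = 26.104900 (opposite signs)
step 1: m = 4.740000, f(m) = 7.227600 > 0 → root in [3.050000, 4.740000]
step 2: m = 3.895000, f(m) = -0.068975 < 0 → root in [3.895000, 4.740000]

[3.895000, 4.740000]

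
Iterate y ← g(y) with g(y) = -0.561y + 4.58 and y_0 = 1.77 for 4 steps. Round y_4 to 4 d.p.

y_1 = g(1.770000) = 3.587030
y_2 = g(3.587030) = 2.567676
y_3 = g(2.567676) = 3.139534
y_4 = g(3.139534) = 2.818722

2.8187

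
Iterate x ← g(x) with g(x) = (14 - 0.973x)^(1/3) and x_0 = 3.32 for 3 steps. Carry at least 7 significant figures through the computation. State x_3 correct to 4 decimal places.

2.2755

x_1 = g(3.320000) = 2.208346
x_2 = g(2.208346) = 2.279931
x_3 = g(2.279931) = 2.275456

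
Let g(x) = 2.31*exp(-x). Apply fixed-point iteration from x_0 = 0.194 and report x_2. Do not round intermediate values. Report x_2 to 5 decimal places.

x_1 = g(0.194000) = 1.902650
x_2 = g(1.902650) = 0.344589

0.34459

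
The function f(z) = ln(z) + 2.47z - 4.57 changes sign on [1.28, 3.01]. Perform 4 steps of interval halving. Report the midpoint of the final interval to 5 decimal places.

f(1.280000) = -1.161540, f(3.010000) = 3.966640 (opposite signs)
step 1: m = 2.145000, f(m) = 1.491290 > 0 → root in [1.280000, 2.145000]
step 2: m = 1.712500, f(m) = 0.197829 > 0 → root in [1.280000, 1.712500]
step 3: m = 1.496250, f(m) = -0.471301 < 0 → root in [1.496250, 1.712500]
step 4: m = 1.604375, f(m) = -0.134459 < 0 → root in [1.604375, 1.712500]
Midpoint of [1.604375, 1.712500] = 1.658437

1.65844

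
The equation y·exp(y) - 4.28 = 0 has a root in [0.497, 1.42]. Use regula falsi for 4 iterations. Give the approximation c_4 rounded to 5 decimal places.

1.23914

f(0.497000) = -3.463040, f(1.420000) = 1.594711
step 1: c = 1.128978, f(c) = -0.788644 < 0 → new bracket [1.128978, 1.420000]
step 2: c = 1.225276, f(c) = -0.107806 < 0 → new bracket [1.225276, 1.420000]
step 3: c = 1.237606, f(c) = -0.013537 < 0 → new bracket [1.237606, 1.420000]
step 4: c = 1.239141, f(c) = -0.001681 < 0 → new bracket [1.239141, 1.420000]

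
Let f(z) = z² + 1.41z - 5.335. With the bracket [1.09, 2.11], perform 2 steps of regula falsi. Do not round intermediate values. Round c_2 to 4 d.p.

f(1.090000) = -2.610000, f(2.110000) = 2.092200
step 1: c = 1.656161, f(c) = -0.256946 < 0 → new bracket [1.656161, 2.110000]
step 2: c = 1.705801, f(c) = -0.020065 < 0 → new bracket [1.705801, 2.110000]

1.7058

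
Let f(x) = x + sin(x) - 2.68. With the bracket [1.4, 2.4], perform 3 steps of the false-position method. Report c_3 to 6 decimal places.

False-position update: c = (a·f(b) − b·f(a))/(f(b) − f(a)); replace the endpoint whose sign matches f(c).
f(1.400000) = -0.294550, f(2.400000) = 0.395463
step 1: c = 1.826876, f(c) = 0.114266 > 0 → new bracket [1.400000, 1.826876]
step 2: c = 1.707562, f(c) = 0.018224 > 0 → new bracket [1.400000, 1.707562]
step 3: c = 1.689642, f(c) = 0.002588 > 0 → new bracket [1.400000, 1.689642]

1.689642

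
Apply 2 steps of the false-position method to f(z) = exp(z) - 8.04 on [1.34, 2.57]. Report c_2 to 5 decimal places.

2.04255

f(1.340000) = -4.220956, f(2.570000) = 5.025824
step 1: c = 1.901469, f(c) = -1.344280 < 0 → new bracket [1.901469, 2.570000]
step 2: c = 2.042548, f(c) = -0.329767 < 0 → new bracket [2.042548, 2.570000]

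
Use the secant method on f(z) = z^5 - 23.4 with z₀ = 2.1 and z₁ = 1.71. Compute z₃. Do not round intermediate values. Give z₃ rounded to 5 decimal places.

f(z_0) = 17.441010, f(z_1) = -8.778883
z_2 = 1.710000 - (-8.778883)·(1.710000 - 2.100000)/(-8.778883 - (17.441010)) = 1.840579; f(z_2) = -2.276194
z_3 = 1.840579 - (-2.276194)·(1.840579 - 1.710000)/(-2.276194 - (-8.778883)) = 1.886287; f(z_3) = 0.480222

1.88629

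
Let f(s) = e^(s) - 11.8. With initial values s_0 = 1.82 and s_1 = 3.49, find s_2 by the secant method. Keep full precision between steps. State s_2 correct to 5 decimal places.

2.17316

Secant update: s_(k+1) = s_k − f(s_k)·(s_k − s_(k-1))/(f(s_k) − f(s_(k-1))).
f(s_0) = -5.628142, f(s_1) = 20.985948
s_2 = 3.490000 - (20.985948)·(3.490000 - 1.820000)/(20.985948 - (-5.628142)) = 2.173159; f(s_2) = -3.014008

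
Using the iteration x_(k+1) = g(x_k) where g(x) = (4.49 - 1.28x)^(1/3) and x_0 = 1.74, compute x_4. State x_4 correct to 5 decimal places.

x_1 = g(1.740000) = 1.312851
x_2 = g(1.312851) = 1.411061
x_3 = g(1.411061) = 1.389693
x_4 = g(1.389693) = 1.394398

1.39440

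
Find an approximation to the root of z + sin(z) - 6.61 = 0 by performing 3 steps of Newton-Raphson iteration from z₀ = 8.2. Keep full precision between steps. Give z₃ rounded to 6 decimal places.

-69.773561

Newton update: z ← z − f(z)/f'(z).
f'(z) = 1 + cos(z)
z_0 = 8.200000: f = 2.530731, f' = 0.660845 → z_1 = 8.200000 - (2.530731)/(0.660845) = 4.370464
z_1 = 4.370464: f = -3.181647, f' = 0.664698 → z_2 = 4.370464 - (-3.181647)/(0.664698) = 9.157067
z_2 = 9.157067: f = 2.811592, f' = 0.035621 → z_3 = 9.157067 - (2.811592)/(0.035621) = -69.773561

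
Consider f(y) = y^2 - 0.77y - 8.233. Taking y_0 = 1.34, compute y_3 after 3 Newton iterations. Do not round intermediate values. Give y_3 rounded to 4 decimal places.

3.3042

Newton update: y ← y − f(y)/f'(y).
f'(y) = 2y - 0.77
y_0 = 1.340000: f = -7.469200, f' = 1.910000 → y_1 = 1.340000 - (-7.469200)/(1.910000) = 5.250576
y_1 = 5.250576: f = 15.292604, f' = 9.731152 → y_2 = 5.250576 - (15.292604)/(9.731152) = 3.679066
y_2 = 3.679066: f = 2.469644, f' = 6.588132 → y_3 = 3.679066 - (2.469644)/(6.588132) = 3.304203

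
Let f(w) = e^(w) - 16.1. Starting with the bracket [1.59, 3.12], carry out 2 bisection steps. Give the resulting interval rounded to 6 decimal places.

f(1.590000) = -11.196251, f(3.120000) = 6.546380 (opposite signs)
step 1: m = 2.355000, f(m) = -5.561871 < 0 → root in [2.355000, 3.120000]
step 2: m = 2.737500, f(m) = -0.651684 < 0 → root in [2.737500, 3.120000]

[2.737500, 3.120000]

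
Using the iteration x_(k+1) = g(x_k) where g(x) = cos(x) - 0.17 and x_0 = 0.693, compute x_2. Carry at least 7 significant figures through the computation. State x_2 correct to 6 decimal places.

x_1 = g(0.693000) = 0.599333
x_2 = g(0.599333) = 0.655712

0.655712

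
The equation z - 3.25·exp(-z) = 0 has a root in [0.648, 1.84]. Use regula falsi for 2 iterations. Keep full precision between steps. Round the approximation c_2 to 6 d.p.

False-position update: c = (a·f(b) − b·f(a))/(f(b) − f(a)); replace the endpoint whose sign matches f(c).
f(0.648000) = -1.052045, f(1.840000) = 1.323843
step 1: c = 1.175819, f(c) = 0.172978 > 0 → new bracket [0.648000, 1.175819]
step 2: c = 1.101289, f(c) = 0.020851 > 0 → new bracket [0.648000, 1.101289]

1.101289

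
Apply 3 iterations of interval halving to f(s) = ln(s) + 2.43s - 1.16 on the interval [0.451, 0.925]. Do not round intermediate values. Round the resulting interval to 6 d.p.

f(0.451000) = -0.860358, f(0.925000) = 1.009788 (opposite signs)
step 1: m = 0.688000, f(m) = 0.137874 > 0 → root in [0.451000, 0.688000]
step 2: m = 0.569500, f(m) = -0.339111 < 0 → root in [0.569500, 0.688000]
step 3: m = 0.628750, f(m) = -0.096159 < 0 → root in [0.628750, 0.688000]

[0.628750, 0.688000]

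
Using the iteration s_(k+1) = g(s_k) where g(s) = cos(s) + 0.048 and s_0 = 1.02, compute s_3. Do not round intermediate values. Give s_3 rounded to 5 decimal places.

s_1 = g(1.020000) = 0.571366
s_2 = g(0.571366) = 0.889163
s_3 = g(0.889163) = 0.678062

0.67806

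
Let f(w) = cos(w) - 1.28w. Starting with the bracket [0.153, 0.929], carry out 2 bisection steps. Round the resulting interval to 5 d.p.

[0.54100, 0.73500]

f(0.153000) = 0.792478, f(0.929000) = -0.590485 (opposite signs)
step 1: m = 0.541000, f(m) = 0.164714 > 0 → root in [0.541000, 0.929000]
step 2: m = 0.735000, f(m) = -0.198969 < 0 → root in [0.541000, 0.735000]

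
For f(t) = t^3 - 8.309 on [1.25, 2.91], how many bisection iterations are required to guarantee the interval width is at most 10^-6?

21

Initial width b − a = 2.91 − 1.25 = 1.660000.
After n steps the width is (b−a)/2^n; need (b−a)/2^n ≤ 10^-6.
So n ≥ log₂(1.660000/10^-6) = log₂(1660000.0000) ≈ 20.6628.
Hence n = 21.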